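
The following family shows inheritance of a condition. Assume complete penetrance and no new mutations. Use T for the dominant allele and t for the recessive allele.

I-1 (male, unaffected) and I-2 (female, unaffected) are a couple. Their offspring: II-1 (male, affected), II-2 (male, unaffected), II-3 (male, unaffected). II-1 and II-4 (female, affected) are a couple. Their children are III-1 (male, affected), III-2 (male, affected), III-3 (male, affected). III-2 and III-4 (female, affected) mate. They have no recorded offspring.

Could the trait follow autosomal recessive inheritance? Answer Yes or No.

Yes

A consistent assignment under autosomal recessive exists: I-1 Tt, I-2 Tt, II-1 tt, II-2 TT, II-3 TT, II-4 tt, III-1 tt, III-2 tt, III-3 tt, III-4 tt.
In this assignment every recorded phenotype matches its genotype and every non-founder's genotype is obtainable from its parents' genotypes, so the pedigree is consistent.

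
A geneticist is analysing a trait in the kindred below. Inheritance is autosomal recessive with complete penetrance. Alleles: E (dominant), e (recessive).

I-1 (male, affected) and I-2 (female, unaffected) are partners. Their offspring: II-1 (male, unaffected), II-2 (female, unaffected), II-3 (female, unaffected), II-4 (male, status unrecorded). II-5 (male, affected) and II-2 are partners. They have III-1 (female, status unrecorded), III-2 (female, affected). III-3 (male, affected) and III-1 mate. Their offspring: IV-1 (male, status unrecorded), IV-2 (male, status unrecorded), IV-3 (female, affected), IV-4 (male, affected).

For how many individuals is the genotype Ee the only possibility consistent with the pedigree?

3

Obligate heterozygotes: II-1 is unaffected so carries E and received e from I-1 (ee), so II-1 is Ee; II-2 is unaffected so carries E and received e from I-1 (ee), so II-2 is Ee; II-3 is unaffected so carries E and received e from I-1 (ee), so II-3 is Ee.
Every other individual is either homozygous by phenotype or has at least one consistent homozygous assignment, so the count is 3.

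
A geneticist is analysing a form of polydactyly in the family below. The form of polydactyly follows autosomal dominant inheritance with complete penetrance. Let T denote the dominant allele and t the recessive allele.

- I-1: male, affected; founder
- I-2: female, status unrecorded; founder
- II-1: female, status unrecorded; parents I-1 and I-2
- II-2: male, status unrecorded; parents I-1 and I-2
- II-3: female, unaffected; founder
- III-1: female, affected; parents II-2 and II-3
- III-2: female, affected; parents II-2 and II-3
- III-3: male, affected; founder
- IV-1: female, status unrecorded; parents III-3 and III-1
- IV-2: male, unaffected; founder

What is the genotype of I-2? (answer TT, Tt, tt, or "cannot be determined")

I-2's phenotype is unrecorded, and no parent or child forces a single allele at both positions; consistent genotype assignments exist with I-2 as TT or Tt or tt.

cannot be determined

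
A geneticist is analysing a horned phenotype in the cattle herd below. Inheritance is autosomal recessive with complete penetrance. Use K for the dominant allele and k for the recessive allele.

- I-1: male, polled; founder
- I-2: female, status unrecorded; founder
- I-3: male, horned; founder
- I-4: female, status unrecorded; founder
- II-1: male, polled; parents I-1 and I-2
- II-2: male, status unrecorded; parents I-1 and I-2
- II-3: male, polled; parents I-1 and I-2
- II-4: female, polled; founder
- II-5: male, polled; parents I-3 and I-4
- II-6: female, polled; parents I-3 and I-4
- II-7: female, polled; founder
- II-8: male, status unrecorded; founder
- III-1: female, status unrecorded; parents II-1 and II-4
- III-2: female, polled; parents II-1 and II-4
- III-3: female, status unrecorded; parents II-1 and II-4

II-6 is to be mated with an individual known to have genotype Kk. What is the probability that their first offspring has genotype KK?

II-6 is polled so carries K and received k from I-3 (kk), so II-6 is Kk.
The cross gives 1/4 KK : 1/2 Kk : 1/4 kk, so P(offspring has genotype KK) = 1/4.

1/4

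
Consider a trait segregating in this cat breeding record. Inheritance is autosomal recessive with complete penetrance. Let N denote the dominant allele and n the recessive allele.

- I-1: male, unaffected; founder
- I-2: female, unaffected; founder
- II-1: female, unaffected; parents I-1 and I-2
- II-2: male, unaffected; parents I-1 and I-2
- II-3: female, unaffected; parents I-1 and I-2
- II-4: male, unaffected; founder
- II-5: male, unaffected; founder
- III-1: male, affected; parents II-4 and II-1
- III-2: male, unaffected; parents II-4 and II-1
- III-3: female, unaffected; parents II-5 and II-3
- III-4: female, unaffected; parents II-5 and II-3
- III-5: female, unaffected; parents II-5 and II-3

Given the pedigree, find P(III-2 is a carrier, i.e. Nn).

2/3

II-4 is unaffected so carries N and passed n to III-1 (nn), so II-4 is Nn.
II-1 is unaffected so carries N and passed n to III-1 (nn), so II-1 is Nn.
Their cross gives offspring ratios 1/4 NN : 1/2 Nn : 1/4 nn. Conditioning on III-2 being unaffected, P(Nn) = 1/2 / 3/4 = 2/3.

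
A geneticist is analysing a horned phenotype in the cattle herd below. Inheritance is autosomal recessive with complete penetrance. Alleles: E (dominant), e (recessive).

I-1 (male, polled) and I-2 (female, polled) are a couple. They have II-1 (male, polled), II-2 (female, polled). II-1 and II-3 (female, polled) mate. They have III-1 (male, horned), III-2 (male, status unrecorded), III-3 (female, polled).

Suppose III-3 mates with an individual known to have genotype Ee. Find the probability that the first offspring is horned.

II-1 is polled so carries E and passed e to III-1 (ee), so II-1 is Ee.
II-3 is polled so carries E and passed e to III-1 (ee), so II-3 is Ee.
III-3 is a polled offspring of II-1 (Ee) × II-3 (Ee), whose cross gives 1/4 EE : 1/2 Ee : 1/4 ee; conditioning on being polled, III-3 is EE with probability 1/3, Ee with probability 2/3.
Summing over parental genotype combinations, P(offspring is horned) = 2/3·1/4 = 1/6.

1/6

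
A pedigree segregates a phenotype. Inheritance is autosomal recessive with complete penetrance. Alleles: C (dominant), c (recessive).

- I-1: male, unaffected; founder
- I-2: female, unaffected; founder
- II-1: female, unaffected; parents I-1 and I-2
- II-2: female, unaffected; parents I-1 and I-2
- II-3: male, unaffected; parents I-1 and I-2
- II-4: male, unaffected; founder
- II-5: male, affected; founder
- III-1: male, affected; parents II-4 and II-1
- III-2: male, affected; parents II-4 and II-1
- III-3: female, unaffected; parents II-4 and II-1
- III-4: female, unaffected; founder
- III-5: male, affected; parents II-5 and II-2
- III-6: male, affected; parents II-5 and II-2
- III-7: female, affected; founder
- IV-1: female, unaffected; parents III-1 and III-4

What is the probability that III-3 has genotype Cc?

2/3

II-4 is unaffected so carries C and passed c to III-1 (cc), so II-4 is Cc.
II-1 is unaffected so carries C and passed c to III-1 (cc), so II-1 is Cc.
Their cross gives offspring ratios 1/4 CC : 1/2 Cc : 1/4 cc. Conditioning on III-3 being unaffected, P(Cc) = 1/2 / 3/4 = 2/3.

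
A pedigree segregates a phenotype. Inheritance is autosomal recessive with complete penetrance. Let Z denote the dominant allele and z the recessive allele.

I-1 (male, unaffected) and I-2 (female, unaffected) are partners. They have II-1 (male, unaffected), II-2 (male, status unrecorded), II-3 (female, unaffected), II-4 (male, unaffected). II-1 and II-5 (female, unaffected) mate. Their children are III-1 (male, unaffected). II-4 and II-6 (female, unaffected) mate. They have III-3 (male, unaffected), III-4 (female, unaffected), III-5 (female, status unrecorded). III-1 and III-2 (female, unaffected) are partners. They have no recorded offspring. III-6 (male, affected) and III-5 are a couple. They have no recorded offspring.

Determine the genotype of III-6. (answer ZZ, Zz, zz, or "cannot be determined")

zz

III-6 is affected, so III-6 is zz.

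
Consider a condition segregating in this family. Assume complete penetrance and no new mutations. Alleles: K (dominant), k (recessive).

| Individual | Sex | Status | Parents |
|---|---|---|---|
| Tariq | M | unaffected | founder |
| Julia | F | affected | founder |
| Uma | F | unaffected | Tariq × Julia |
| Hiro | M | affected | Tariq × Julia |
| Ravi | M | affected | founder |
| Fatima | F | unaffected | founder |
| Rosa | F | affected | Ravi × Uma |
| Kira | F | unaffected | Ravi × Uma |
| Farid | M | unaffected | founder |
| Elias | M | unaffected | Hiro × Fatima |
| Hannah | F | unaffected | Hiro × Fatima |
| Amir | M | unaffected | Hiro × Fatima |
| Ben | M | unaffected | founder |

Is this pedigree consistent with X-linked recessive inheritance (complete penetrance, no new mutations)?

Yes

A consistent assignment under X-linked recessive exists: Tariq X^K Y, Julia X^k X^k, Uma X^K X^k, Hiro X^k Y, Ravi X^k Y, Fatima X^K X^K, Rosa X^k X^k, Kira X^K X^k, Farid X^K Y, Elias X^K Y, Hannah X^K X^k, Amir X^K Y, Ben X^K Y.
In this assignment every recorded phenotype matches its genotype and every non-founder's genotype is obtainable from its parents' genotypes, so the pedigree is consistent.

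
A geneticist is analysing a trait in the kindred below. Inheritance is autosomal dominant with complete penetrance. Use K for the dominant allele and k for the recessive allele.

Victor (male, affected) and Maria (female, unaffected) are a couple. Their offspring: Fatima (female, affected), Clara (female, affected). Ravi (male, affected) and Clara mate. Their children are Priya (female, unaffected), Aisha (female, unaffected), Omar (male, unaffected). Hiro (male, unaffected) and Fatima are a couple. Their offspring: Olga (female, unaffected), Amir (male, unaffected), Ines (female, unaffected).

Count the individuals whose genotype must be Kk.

3

Obligate heterozygotes: Fatima is affected so carries K and received k from Maria (kk), so Fatima is Kk; Clara is affected so carries K and received k from Maria (kk), so Clara is Kk; Ravi is affected so carries K and passed k to Priya (kk), so Ravi is Kk.
Every other individual is either homozygous by phenotype or has at least one consistent homozygous assignment, so the count is 3.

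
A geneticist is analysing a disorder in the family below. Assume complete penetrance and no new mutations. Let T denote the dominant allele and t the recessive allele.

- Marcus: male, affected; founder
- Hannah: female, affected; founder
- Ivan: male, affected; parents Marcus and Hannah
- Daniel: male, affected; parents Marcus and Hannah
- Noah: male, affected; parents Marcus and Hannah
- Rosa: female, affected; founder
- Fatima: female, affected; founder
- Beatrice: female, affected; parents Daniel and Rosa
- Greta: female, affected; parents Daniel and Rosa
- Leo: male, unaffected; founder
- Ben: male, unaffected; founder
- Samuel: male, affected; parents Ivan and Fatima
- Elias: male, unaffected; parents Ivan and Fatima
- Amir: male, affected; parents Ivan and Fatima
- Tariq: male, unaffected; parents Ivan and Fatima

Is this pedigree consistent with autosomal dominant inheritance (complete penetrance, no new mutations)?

Yes

A consistent assignment under autosomal dominant exists: Marcus TT, Hannah Tt, Ivan Tt, Daniel TT, Noah TT, Rosa TT, Fatima Tt, Beatrice TT, Greta TT, Leo tt, Ben tt, Samuel TT, Elias tt, Amir TT, Tariq tt.
In this assignment every recorded phenotype matches its genotype and every non-founder's genotype is obtainable from its parents' genotypes, so the pedigree is consistent.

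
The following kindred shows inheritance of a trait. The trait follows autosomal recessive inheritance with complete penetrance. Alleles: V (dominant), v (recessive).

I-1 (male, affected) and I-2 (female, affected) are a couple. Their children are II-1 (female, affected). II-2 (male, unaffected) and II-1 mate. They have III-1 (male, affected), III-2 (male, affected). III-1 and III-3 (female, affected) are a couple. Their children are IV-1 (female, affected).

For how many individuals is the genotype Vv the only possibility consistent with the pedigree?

Obligate heterozygotes: II-2 is unaffected so carries V and passed v to III-1 (vv), so II-2 is Vv.
Every other individual is either homozygous by phenotype or has at least one consistent homozygous assignment, so the count is 1.

1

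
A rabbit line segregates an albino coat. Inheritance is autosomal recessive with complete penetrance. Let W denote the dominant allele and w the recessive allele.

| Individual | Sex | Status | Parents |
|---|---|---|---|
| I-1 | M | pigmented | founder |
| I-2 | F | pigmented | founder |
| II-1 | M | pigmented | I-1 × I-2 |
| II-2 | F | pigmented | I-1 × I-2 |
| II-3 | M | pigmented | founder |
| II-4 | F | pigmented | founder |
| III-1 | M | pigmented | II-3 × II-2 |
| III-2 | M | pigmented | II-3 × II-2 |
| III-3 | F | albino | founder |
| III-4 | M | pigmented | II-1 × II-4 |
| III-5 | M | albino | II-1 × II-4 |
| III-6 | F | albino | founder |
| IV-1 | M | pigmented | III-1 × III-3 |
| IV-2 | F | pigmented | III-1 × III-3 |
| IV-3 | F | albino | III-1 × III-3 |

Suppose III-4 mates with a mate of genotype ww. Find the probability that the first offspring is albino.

II-1 is pigmented so carries W and passed w to III-5 (ww), so II-1 is Ww.
II-4 is pigmented so carries W and passed w to III-5 (ww), so II-4 is Ww.
III-4 is a pigmented offspring of II-1 (Ww) × II-4 (Ww), whose cross gives 1/4 WW : 1/2 Ww : 1/4 ww; conditioning on being pigmented, III-4 is WW with probability 1/3, Ww with probability 2/3.
Summing over parental genotype combinations, P(offspring is albino) = 2/3·1/2 = 1/3.

1/3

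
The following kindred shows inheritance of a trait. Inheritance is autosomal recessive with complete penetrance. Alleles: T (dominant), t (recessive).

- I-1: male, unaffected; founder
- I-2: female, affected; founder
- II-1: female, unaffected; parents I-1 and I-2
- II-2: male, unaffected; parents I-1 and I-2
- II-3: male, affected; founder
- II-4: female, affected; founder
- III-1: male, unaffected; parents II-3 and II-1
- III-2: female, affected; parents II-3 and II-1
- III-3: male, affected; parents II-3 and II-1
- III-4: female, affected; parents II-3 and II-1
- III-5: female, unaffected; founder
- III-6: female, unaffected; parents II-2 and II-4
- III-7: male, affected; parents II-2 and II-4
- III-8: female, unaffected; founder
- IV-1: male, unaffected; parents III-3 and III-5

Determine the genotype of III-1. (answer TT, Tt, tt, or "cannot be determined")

From phenotype alone, III-1 is TT or Tt.
III-1 is unaffected so carries T and received t from II-3 (tt), so III-1 is Tt.

Tt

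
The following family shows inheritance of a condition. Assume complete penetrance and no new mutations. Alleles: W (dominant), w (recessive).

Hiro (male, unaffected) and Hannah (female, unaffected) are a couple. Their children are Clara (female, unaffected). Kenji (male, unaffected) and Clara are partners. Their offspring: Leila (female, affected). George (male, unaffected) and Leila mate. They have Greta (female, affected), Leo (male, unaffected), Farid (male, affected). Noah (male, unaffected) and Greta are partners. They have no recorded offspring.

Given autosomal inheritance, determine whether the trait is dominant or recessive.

Kenji and Clara are both unaffected yet have an affected child Leila. Under dominance, an affected child requires at least one affected parent, so the trait cannot be dominant.

recessive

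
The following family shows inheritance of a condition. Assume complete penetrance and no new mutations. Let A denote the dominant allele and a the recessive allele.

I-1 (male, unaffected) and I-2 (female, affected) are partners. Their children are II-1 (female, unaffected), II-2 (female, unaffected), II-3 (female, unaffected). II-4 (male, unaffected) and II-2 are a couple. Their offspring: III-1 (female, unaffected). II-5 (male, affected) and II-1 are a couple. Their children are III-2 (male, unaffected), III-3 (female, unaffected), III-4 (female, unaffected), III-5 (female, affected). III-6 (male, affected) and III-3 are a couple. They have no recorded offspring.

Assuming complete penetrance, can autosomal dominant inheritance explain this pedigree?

A consistent assignment under autosomal dominant exists: I-1 aa, I-2 Aa, II-1 aa, II-2 aa, II-3 aa, II-4 aa, II-5 Aa, III-1 aa, III-2 aa, III-3 aa, III-4 aa, III-5 Aa, III-6 AA.
In this assignment every recorded phenotype matches its genotype and every non-founder's genotype is obtainable from its parents' genotypes, so the pedigree is consistent.

Yes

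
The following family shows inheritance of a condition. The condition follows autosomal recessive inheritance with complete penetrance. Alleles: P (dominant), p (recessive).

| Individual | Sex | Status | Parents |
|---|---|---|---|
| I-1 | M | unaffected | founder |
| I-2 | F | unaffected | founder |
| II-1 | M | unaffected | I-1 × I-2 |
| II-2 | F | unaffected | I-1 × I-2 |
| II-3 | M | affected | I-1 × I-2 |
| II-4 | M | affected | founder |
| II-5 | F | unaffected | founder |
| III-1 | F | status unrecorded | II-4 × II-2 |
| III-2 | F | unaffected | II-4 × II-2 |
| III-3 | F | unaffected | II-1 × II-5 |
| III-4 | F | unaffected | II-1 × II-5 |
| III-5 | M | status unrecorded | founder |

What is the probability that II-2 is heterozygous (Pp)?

1/2

I-1 is unaffected so carries P and passed p to II-3 (pp), so I-1 is Pp.
I-2 is unaffected so carries P and passed p to II-3 (pp), so I-2 is Pp.
Their cross gives offspring ratios 1/4 PP : 1/2 Pp : 1/4 pp. Conditioning on II-2 being unaffected, P(Pp) = 1/2 / 3/4 = 2/3 before taking II-2's own offspring into account.
II-4 is affected, so II-4 is pp.
Now use II-2's offspring. Probability of each recorded status — unaffected daughter III-2: 1/2 if II-2 is Pp, 1 if PP. (III-1: equally likely either way, so uninformative.)
Bayes: P(Pp) = 2/3·1/2 / (2/3·1/2 + 1/3·1) = 1/2.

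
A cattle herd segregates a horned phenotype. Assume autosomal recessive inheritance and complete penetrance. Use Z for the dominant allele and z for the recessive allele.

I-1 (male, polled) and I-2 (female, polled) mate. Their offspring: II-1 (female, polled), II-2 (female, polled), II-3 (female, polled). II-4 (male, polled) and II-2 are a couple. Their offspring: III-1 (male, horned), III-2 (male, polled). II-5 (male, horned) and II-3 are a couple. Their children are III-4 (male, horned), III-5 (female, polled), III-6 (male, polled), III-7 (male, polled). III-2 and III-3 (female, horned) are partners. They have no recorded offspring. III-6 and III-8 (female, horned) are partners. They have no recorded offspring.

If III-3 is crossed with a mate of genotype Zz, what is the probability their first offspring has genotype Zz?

1/2

III-3 is horned, so III-3 is zz.
The cross gives 1/2 Zz : 1/2 zz, so P(offspring has genotype Zz) = 1/2.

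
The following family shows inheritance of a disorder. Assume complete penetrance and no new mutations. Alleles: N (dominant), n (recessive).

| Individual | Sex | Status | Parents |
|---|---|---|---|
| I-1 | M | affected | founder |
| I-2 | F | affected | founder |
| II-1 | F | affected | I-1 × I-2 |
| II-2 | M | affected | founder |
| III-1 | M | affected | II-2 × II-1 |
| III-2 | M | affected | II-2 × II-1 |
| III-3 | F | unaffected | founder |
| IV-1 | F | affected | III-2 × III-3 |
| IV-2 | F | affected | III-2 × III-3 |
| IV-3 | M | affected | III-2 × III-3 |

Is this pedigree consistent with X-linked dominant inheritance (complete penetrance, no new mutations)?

Under X-linked dominant, IV-3 (affected, male) cannot arise from III-2 (affected) × III-3 (unaffected).

No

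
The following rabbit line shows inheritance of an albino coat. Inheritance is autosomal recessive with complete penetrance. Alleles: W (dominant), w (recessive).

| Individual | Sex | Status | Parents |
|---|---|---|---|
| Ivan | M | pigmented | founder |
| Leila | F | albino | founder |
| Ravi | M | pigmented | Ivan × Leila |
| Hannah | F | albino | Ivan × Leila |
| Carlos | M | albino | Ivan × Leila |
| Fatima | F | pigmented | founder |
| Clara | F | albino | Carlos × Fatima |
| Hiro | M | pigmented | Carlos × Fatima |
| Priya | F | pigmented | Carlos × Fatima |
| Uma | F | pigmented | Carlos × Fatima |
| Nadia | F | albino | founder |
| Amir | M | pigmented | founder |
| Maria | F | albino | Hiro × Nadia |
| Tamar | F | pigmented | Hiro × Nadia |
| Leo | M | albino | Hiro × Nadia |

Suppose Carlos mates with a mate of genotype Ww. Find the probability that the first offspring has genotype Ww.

Carlos is albino, so Carlos is ww.
The cross gives 1/2 Ww : 1/2 ww, so P(offspring has genotype Ww) = 1/2.

1/2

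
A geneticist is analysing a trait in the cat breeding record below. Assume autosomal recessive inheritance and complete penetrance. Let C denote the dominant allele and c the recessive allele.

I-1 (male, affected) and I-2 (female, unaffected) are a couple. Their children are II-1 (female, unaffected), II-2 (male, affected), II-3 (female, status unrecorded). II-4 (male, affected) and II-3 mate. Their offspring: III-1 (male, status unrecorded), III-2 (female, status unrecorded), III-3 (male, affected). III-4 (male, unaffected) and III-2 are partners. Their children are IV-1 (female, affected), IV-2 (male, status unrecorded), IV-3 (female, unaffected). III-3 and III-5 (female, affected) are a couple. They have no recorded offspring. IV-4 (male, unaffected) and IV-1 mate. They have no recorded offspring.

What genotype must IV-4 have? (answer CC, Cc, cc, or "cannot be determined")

IV-4's phenotype allows CC or Cc, and no parent or child forces a single allele at both positions; consistent genotype assignments exist with IV-4 as CC or Cc.

cannot be determined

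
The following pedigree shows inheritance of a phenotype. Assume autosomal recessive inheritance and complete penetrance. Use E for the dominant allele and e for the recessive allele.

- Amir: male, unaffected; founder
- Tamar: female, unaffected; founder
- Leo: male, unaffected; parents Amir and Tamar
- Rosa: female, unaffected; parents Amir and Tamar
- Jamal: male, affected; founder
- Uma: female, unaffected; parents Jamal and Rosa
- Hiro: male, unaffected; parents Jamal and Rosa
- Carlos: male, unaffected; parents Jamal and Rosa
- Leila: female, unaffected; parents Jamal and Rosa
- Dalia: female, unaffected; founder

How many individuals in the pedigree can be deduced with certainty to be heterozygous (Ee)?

4

Obligate heterozygotes: Uma is unaffected so carries E and received e from Jamal (ee), so Uma is Ee; Hiro is unaffected so carries E and received e from Jamal (ee), so Hiro is Ee; Carlos is unaffected so carries E and received e from Jamal (ee), so Carlos is Ee; Leila is unaffected so carries E and received e from Jamal (ee), so Leila is Ee.
Every other individual is either homozygous by phenotype or has at least one consistent homozygous assignment, so the count is 4.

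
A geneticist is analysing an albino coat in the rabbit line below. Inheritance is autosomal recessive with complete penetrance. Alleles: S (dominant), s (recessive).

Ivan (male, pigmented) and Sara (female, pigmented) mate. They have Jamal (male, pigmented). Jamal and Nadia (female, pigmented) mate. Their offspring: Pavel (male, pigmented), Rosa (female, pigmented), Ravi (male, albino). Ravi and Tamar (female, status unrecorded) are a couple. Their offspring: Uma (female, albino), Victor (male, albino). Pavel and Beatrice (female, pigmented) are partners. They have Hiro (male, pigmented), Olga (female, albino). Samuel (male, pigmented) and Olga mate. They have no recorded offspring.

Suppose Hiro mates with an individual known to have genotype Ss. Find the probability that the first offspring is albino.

1/6

Pavel is pigmented so carries S and passed s to Olga (ss), so Pavel is Ss.
Beatrice is pigmented so carries S and passed s to Olga (ss), so Beatrice is Ss.
Hiro is a pigmented offspring of Pavel (Ss) × Beatrice (Ss), whose cross gives 1/4 SS : 1/2 Ss : 1/4 ss; conditioning on being pigmented, Hiro is SS with probability 1/3, Ss with probability 2/3.
Summing over parental genotype combinations, P(offspring is albino) = 2/3·1/4 = 1/6.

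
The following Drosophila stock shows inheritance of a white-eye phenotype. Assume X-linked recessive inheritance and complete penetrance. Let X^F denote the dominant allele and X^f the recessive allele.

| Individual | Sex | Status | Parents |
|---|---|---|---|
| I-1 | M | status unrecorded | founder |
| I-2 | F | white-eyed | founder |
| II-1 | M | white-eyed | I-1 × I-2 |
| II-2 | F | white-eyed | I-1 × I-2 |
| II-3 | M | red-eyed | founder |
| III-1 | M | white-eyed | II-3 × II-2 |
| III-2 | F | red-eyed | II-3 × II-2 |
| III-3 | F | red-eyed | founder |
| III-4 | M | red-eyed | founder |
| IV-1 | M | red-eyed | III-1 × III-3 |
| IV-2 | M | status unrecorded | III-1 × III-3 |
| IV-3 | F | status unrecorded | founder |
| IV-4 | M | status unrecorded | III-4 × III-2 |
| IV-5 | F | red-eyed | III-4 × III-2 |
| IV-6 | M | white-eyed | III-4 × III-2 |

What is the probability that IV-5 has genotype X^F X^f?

1/2

III-4 is red-eyed, so III-4 is X^F Y.
III-2 is red-eyed so carries F and received f from II-2 (X^f X^f), so III-2 is X^F X^f.
Their cross gives offspring ratios 1/2 X^F X^F : 1/2 X^F X^f. Conditioning on IV-5 being red-eyed, P(X^F X^f) = 1/2 / 1 = 1/2.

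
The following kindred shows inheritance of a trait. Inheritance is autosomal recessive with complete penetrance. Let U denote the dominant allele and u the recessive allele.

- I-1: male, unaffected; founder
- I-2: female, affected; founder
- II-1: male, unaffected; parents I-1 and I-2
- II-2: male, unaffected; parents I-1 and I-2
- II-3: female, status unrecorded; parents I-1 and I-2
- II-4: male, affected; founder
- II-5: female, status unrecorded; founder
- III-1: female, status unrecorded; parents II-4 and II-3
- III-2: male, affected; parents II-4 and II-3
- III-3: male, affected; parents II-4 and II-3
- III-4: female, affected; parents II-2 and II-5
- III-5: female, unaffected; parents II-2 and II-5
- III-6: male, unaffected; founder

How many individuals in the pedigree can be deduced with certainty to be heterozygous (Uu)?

2

Obligate heterozygotes: II-1 is unaffected so carries U and received u from I-2 (uu), so II-1 is Uu; II-2 is unaffected so carries U and received u from I-2 (uu), so II-2 is Uu.
Every other individual is either homozygous by phenotype or has at least one consistent homozygous assignment, so the count is 2.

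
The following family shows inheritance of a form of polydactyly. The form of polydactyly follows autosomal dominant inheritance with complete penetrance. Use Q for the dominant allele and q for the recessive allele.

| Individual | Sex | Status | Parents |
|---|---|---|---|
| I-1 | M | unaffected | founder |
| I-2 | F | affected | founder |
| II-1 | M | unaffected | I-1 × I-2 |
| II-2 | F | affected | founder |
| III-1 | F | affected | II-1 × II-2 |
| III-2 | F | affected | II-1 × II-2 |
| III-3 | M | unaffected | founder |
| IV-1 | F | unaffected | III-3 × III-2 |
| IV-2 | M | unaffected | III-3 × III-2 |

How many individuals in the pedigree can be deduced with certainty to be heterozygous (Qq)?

3

Obligate heterozygotes: I-2 is affected so carries Q and passed q to II-1 (qq), so I-2 is Qq; III-1 is affected so carries Q and received q from II-1 (qq), so III-1 is Qq; III-2 is affected so carries Q and received q from II-1 (qq), so III-2 is Qq.
Every other individual is either homozygous by phenotype or has at least one consistent homozygous assignment, so the count is 3.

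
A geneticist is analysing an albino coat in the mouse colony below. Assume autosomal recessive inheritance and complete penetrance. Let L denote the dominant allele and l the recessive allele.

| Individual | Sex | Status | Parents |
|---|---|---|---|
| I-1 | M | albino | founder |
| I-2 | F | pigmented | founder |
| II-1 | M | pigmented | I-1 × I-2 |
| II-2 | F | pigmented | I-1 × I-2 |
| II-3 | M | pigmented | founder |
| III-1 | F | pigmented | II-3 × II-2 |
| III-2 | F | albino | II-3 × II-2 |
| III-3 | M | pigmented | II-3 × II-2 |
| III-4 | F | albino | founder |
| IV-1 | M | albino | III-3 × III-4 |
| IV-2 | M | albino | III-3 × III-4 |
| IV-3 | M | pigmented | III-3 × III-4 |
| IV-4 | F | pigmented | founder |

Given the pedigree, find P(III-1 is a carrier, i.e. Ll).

2/3

II-3 is pigmented so carries L and passed l to III-2 (ll), so II-3 is Ll.
II-2 is pigmented so carries L and received l from I-1 (ll), so II-2 is Ll.
Their cross gives offspring ratios 1/4 LL : 1/2 Ll : 1/4 ll. Conditioning on III-1 being pigmented, P(Ll) = 1/2 / 3/4 = 2/3.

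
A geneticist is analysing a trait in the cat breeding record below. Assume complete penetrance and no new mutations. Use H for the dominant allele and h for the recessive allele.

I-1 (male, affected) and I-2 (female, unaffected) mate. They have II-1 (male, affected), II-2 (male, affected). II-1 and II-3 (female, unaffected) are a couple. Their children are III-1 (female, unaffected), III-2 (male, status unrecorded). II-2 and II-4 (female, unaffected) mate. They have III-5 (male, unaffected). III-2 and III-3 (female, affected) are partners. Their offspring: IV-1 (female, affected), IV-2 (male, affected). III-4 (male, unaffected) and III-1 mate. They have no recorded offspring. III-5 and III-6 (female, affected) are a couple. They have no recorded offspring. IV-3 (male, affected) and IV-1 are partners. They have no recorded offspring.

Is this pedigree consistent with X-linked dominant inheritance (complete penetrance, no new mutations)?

No

Under X-linked dominant, II-1 (affected, male) cannot arise from I-1 (affected) × I-2 (unaffected).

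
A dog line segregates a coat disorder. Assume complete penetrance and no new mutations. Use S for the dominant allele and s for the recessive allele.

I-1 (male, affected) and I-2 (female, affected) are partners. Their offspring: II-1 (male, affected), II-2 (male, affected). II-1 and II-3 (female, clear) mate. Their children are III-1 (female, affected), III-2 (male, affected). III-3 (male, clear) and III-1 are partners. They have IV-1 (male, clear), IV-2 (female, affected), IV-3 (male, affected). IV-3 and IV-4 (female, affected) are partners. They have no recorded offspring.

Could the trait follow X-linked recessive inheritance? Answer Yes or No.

Under X-linked recessive, IV-1 (clear, male) cannot arise from III-3 (clear) × III-1 (affected).

No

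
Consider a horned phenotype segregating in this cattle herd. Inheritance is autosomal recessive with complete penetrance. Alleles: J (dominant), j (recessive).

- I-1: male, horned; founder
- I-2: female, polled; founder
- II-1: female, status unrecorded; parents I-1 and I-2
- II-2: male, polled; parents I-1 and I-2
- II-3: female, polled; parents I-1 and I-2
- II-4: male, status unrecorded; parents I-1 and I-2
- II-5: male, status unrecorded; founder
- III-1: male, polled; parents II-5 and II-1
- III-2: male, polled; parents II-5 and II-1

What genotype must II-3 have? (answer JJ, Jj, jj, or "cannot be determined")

From phenotype alone, II-3 is JJ or Jj.
II-3 is polled so carries J and received j from I-1 (jj), so II-3 is Jj.

Jj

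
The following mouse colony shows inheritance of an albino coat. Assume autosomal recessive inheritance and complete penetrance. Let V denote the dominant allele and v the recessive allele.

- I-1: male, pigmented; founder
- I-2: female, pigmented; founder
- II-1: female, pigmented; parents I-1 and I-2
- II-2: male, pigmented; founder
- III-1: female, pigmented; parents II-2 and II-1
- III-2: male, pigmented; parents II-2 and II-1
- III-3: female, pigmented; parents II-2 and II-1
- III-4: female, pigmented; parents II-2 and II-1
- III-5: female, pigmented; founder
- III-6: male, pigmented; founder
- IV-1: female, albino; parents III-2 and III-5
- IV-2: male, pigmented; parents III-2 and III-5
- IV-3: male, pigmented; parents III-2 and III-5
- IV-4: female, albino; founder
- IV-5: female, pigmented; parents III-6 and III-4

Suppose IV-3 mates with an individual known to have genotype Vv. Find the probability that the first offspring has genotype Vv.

III-2 is pigmented so carries V and passed v to IV-1 (vv), so III-2 is Vv.
III-5 is pigmented so carries V and passed v to IV-1 (vv), so III-5 is Vv.
IV-3 is a pigmented offspring of III-2 (Vv) × III-5 (Vv), whose cross gives 1/4 VV : 1/2 Vv : 1/4 vv; conditioning on being pigmented, IV-3 is VV with probability 1/3, Vv with probability 2/3.
Summing over parental genotype combinations, P(offspring has genotype Vv) = 1/3·1/2 + 2/3·1/2 = 1/2.

1/2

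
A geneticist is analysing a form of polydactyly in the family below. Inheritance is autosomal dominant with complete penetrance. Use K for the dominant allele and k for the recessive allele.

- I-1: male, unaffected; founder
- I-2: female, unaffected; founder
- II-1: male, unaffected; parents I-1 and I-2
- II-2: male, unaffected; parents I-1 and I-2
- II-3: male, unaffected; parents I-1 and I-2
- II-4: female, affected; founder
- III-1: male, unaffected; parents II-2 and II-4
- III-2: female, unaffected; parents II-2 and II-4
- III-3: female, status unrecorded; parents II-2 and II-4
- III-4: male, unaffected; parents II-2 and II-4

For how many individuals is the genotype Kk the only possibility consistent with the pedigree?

1

Obligate heterozygotes: II-4 is affected so carries K and passed k to III-1 (kk), so II-4 is Kk.
Every other individual is either homozygous by phenotype or has at least one consistent homozygous assignment, so the count is 1.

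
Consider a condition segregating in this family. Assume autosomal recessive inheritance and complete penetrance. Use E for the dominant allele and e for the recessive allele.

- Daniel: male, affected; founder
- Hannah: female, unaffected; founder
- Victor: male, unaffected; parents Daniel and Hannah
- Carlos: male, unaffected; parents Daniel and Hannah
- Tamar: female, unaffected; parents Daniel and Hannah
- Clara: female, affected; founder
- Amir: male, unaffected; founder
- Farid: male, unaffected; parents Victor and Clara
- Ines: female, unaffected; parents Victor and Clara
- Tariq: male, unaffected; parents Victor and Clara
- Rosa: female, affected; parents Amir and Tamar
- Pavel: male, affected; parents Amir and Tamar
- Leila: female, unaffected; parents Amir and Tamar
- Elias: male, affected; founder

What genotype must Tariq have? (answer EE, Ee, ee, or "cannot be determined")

From phenotype alone, Tariq is EE or Ee.
Tariq is unaffected so carries E and received e from Clara (ee), so Tariq is Ee.

Ee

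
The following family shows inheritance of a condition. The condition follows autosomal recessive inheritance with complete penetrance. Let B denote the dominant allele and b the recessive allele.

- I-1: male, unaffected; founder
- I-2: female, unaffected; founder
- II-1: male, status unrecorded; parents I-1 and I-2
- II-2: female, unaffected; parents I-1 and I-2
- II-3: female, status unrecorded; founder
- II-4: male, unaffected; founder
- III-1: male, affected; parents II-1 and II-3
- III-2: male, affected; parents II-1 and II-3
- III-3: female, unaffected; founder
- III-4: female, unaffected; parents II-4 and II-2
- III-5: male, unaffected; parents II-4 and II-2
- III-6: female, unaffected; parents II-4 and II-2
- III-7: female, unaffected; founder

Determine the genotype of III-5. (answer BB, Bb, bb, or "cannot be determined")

III-5's phenotype allows BB or Bb, and no parent or child forces a single allele at both positions; consistent genotype assignments exist with III-5 as BB or Bb.

cannot be determined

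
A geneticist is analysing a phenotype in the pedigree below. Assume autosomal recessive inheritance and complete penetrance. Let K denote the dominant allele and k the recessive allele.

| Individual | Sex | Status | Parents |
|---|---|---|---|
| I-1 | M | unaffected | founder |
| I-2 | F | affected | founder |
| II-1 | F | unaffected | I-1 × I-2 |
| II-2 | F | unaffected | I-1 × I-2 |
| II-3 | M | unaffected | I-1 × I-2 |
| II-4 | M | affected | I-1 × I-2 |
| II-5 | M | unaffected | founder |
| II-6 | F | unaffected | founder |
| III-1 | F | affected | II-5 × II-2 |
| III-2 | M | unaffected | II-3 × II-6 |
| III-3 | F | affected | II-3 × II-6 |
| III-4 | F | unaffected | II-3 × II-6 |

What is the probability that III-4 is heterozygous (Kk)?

II-3 is unaffected so carries K and received k from I-2 (kk), so II-3 is Kk.
II-6 is unaffected so carries K and passed k to III-3 (kk), so II-6 is Kk.
Their cross gives offspring ratios 1/4 KK : 1/2 Kk : 1/4 kk. Conditioning on III-4 being unaffected, P(Kk) = 1/2 / 3/4 = 2/3.

2/3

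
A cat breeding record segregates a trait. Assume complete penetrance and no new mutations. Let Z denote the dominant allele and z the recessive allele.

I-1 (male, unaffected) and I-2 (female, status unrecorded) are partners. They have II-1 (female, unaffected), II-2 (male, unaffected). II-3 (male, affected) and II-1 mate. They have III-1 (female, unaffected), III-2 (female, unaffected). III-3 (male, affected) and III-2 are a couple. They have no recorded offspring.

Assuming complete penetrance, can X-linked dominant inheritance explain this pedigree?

No

Under X-linked dominant, III-1 (unaffected, female) cannot arise from II-3 (affected) × II-1 (unaffected).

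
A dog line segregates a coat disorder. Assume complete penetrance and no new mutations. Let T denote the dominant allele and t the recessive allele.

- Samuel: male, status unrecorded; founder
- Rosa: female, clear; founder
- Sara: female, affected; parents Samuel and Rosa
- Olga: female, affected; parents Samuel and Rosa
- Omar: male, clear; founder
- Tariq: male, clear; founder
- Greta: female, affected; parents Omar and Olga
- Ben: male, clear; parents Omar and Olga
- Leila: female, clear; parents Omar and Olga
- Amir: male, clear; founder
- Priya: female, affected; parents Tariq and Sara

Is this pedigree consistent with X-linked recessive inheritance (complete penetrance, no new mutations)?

No

Under X-linked recessive, Greta (affected, female) cannot arise from Omar (clear) × Olga (affected).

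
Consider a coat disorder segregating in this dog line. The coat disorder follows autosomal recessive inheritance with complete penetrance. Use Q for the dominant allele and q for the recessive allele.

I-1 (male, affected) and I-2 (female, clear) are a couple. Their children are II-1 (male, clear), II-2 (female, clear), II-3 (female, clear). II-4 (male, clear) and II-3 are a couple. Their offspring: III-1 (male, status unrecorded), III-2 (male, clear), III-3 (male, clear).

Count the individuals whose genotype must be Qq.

3

Obligate heterozygotes: II-1 is clear so carries Q and received q from I-1 (qq), so II-1 is Qq; II-2 is clear so carries Q and received q from I-1 (qq), so II-2 is Qq; II-3 is clear so carries Q and received q from I-1 (qq), so II-3 is Qq.
Every other individual is either homozygous by phenotype or has at least one consistent homozygous assignment, so the count is 3.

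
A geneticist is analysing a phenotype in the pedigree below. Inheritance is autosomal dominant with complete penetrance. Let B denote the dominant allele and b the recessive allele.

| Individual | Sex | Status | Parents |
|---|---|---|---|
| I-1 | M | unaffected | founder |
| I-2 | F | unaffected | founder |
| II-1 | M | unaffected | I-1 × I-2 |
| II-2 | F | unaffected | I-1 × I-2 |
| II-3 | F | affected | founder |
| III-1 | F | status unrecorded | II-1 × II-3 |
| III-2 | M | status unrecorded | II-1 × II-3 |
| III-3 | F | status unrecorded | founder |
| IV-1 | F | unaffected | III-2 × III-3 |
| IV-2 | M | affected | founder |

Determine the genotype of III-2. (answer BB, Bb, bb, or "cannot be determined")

cannot be determined

III-2's phenotype is unrecorded, and no parent or child forces a single allele at both positions; consistent genotype assignments exist with III-2 as Bb or bb.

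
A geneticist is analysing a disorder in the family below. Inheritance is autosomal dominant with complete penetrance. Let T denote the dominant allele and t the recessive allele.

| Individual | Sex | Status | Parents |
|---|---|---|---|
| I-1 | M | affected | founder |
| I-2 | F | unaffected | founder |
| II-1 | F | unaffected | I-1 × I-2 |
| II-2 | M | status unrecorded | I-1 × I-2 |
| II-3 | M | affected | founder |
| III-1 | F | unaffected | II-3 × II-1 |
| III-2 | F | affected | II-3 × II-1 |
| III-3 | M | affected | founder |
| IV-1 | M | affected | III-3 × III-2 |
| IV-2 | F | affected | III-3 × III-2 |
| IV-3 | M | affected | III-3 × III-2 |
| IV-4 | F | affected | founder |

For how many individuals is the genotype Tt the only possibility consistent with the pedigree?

3

Obligate heterozygotes: I-1 is affected so carries T and passed t to II-1 (tt), so I-1 is Tt; II-3 is affected so carries T and passed t to III-1 (tt), so II-3 is Tt; III-2 is affected so carries T and received t from II-1 (tt), so III-2 is Tt.
Every other individual is either homozygous by phenotype or has at least one consistent homozygous assignment, so the count is 3.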